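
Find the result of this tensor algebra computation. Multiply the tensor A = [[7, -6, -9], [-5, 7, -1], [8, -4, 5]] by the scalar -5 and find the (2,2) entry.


Scalar multiplication: (cA)_{ij} = c * A_{ij}.
c = -5
A_{22} = 7
(cA)_{22} = -5 * 7 = -35

-35


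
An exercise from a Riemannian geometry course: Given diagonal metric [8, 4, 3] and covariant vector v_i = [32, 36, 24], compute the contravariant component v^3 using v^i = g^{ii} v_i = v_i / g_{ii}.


To raise an index with a diagonal metric: v^i = v_i / g_{ii}.
For index 3: v_3 = 24, g_{33} = 3
v^3 = 24 / 3 = 8

8


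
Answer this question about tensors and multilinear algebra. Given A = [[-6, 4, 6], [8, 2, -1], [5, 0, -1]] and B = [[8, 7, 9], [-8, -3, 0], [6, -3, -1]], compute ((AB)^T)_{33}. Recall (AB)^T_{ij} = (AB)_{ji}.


(AB)^T_{ij} = (AB)_{ji} = sum_k A_{jk} B_{ki}.
For i=3, j=3 we need (AB)_{33}:
A_{31} * B_{13} = 5 * 9 = 45
A_{32} * B_{23} = 0 * 0 = 0
A_{33} * B_{33} = -1 * -1 = 1
Sum = 45 + 0 + 1 = 46

46


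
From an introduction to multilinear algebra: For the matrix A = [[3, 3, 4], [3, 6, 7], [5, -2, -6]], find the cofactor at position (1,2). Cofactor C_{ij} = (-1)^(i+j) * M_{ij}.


To find cofactor C_{12}, delete row 1 and column 2.
The resulting 2x2 submatrix is: [[3, 7], [5, -6]]
Minor M_{12} = 3*-6 - 7*5
  = -18 - 35 = -53
Sign = (-1)^(1+2) = (-1)^3 = -1
Cofactor C_{12} = -1 * -53 = 53

53


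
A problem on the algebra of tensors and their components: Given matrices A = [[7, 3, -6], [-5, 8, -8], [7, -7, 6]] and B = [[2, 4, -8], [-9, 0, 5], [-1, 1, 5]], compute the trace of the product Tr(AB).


Tr(AB) = sum_i (AB)_{ii} where (AB)_{ii} = sum_k A_{ik} B_{ki}.
(AB)_{11} = 7*2 + 3*-9 + -6*-1 = -7
(AB)_{22} = -5*4 + 8*0 + -8*1 = -28
(AB)_{33} = 7*-8 + -7*5 + 6*5 = -61
Tr(AB) = -7 + -28 + -61 = -96

-96


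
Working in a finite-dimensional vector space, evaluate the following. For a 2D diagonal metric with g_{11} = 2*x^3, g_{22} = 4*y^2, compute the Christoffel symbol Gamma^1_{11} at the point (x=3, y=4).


For a diagonal metric, Gamma^k_{ij} = (1/2) g^{kk} (dg_{ik}/dx_j + dg_{jk}/dx_i - dg_{ij}/dx_k).
The metric is diagonal, so g_{ab} = 0 for a != b.
At the given point: g_{11} = 54, g_{22} = 64
g^{11} = 1/54
dg_{11}/dx_1 = dg_{11}/dx_1 = 54
dg_{11}/dx_1 = dg_{11}/dx_1 = 54
dg_{11}/dx_1 = dg_{11}/dx_1 = 54
Numerator = 54 + 54 - 54 = 54
Gamma^1_{11} = 54 / (2 * 54) = 1/2

1/2


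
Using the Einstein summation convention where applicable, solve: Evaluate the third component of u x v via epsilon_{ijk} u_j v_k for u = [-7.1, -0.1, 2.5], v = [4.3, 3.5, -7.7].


(u x v)_3 = sum_{j,k} epsilon_{3jk} u_j v_k. Only permutations of (1,2,3) contribute; the two non-zero terms are:
eps_{312} u_1 v_2 = 1 * -7.1 * 3.5 = -24.85
eps_{321} u_2 v_1 = -1 * -0.1 * 4.3 = 0.43
(u x v)_3 = -24.42

-24.42


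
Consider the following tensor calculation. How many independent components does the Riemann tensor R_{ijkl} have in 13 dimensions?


The Riemann tensor in d dimensions has d^2(d^2 - 1)/12 independent components.
d = 13, so d^2 = 169
d^2 - 1 = 168
d^2(d^2 - 1) = 169 * 168 = 28392
Divide by 12: 28392 / 12 = 2366

2366


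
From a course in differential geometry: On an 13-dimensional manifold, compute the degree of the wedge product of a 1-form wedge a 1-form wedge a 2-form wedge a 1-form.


The degree of a wedge product is the sum of the degrees of the individual forms.
Degrees: 1, 1, 2, 1
Total degree = 1 + 1 + 2 + 1 = 5

5


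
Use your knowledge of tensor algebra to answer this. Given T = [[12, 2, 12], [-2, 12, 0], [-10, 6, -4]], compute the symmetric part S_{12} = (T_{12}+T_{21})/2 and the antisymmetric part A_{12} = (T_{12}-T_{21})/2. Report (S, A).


T_{12} = 2
T_{21} = -2
S_{12} = (2 + -2)/2 = 0/2 = 0
A_{12} = (2 - -2)/2 = 4/2 = 2
Check: S + A = 0 + 2 = 2 = T_{12}.

(0, 2)


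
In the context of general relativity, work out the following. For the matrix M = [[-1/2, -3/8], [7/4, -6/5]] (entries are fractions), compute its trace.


The trace is the sum of diagonal entries.
Diagonal: M[1,1] = -1/2, M[2,2] = -6/5
Tr(M) = -1/2 + -6/5
Computing step by step:
After adding M[1,1]: -1/2
After adding M[2,2]: -17/10
Tr(M) = -17/10

-17/10


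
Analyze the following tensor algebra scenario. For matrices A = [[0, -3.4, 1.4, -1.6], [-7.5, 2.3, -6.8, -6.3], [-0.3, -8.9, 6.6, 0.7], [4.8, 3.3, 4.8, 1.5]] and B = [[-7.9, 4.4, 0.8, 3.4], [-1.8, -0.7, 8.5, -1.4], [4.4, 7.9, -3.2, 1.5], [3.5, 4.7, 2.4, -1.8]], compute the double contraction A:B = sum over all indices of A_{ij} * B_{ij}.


A:B = sum over all i,j of A_{ij} * B_{ij}.
Row 1: 0*-7.9=0, -3.4*4.4=-14.96, 1.4*0.8=1.12, -1.6*3.4=-5.44 => row sum = -19.28
Row 2: -7.5*-1.8=13.5, 2.3*-0.7=-1.61, -6.8*8.5=-57.8, -6.3*-1.4=8.82 => row sum = -37.09
Row 3: -0.3*4.4=-1.32, -8.9*7.9=-70.31, 6.6*-3.2=-21.12, 0.7*1.5=1.05 => row sum = -91.7
Row 4: 4.8*3.5=16.8, 3.3*4.7=15.51, 4.8*2.4=11.52, 1.5*-1.8=-2.7 => row sum = 41.13
Total = -19.28 + -37.09 + -91.7 + 41.13 = -106.94

-106.94


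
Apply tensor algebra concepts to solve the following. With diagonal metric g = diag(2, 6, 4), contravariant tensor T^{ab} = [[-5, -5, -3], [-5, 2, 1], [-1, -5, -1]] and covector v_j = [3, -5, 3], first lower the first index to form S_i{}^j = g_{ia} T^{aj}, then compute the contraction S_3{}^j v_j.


Step 1: lower the first index. For a diagonal metric, g_{ia} T^{aj} = g_{ii} T^{ij} (no sum on i).
g_{33} = 4
S_3{}^1 = 4 * T^{31} = 4 * -1 = -4
S_3{}^2 = 4 * T^{32} = 4 * -5 = -20
S_3{}^3 = 4 * T^{33} = 4 * -1 = -4
Step 2: contract S_3{}^j with v_j.
S_3{}^1 * v_1 = -4 * 3 = -12
S_3{}^2 * v_2 = -20 * -5 = 100
S_3{}^3 * v_3 = -4 * 3 = -12
Result = -12 + 100 + -12 = 76

76


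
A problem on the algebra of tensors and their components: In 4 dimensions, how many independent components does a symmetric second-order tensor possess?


A symmetric rank-2 tensor in d dimensions has d(d+1)/2 independent components.
d = 4
d(d+1)/2 = 4 * 5 / 2 = 20 / 2 = 10

10


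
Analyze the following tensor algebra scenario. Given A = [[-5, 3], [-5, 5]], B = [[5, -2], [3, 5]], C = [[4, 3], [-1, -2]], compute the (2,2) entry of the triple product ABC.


(ABC)_{22} = sum_m (AB)_{2m} C_{m2}. First compute row 2 of AB.
(AB)_{21} = -5*5 + 5*3 = -10
(AB)_{22} = -5*-2 + 5*5 = 35
Now contract with column 2 of C:
(AB)_{21} * C_{12} = -10 * 3 = -30
(AB)_{22} * C_{22} = 35 * -2 = -70
(ABC)_{22} = -30 + -70 = -100

-100


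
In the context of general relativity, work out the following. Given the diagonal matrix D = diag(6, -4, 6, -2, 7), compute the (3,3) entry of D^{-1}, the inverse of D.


For a diagonal matrix, the inverse has entries (D^{-1})_{ii} = 1/d_{ii}.
The diagonal entries are: d_{11} = 6, d_{22} = -4, d_{33} = 6, d_{44} = -2, d_{55} = 7
We need (D^{-1})_{33} = 1/d_{33} = 1/6 = 1/6

1/6


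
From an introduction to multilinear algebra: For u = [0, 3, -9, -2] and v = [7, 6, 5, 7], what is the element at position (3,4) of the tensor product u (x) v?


The outer product entry T_{ij} = u_i * v_j.
We need i=3, j=4.
u_3 = -9, v_4 = 7
T_{3,4} = -9 * 7 = -63

-63


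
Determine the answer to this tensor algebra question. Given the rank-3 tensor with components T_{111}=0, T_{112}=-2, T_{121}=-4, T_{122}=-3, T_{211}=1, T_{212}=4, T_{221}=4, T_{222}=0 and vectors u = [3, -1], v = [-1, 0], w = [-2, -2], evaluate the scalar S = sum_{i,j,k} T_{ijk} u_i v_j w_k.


S = sum over i,j,k of T_{ijk} u_i v_j w_k. Expanding all 8 terms:
T_{111}*u_1*v_1*w_1 = 0*3*-1*-2 = 0  (running total: 0)
T_{112}*u_1*v_1*w_2 = -2*3*-1*-2 = -12  (running total: -12)
T_{121}*u_1*v_2*w_1 = -4*3*0*-2 = 0  (running total: -12)
T_{122}*u_1*v_2*w_2 = -3*3*0*-2 = 0  (running total: -12)
T_{211}*u_2*v_1*w_1 = 1*-1*-1*-2 = -2  (running total: -14)
T_{212}*u_2*v_1*w_2 = 4*-1*-1*-2 = -8  (running total: -22)
T_{221}*u_2*v_2*w_1 = 4*-1*0*-2 = 0  (running total: -22)
T_{222}*u_2*v_2*w_2 = 0*-1*0*-2 = 0  (running total: -22)
S = -22

-22


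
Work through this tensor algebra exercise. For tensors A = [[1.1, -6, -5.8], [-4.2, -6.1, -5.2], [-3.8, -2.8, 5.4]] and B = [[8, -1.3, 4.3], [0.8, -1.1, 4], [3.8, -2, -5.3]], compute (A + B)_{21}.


Tensor addition is component-wise: (A + B)_{ij} = A_{ij} + B_{ij}.
A_{21} = -4.2
B_{21} = 0.8
(A + B)_{21} = -4.2 + 0.8 = -3.4

-3.4


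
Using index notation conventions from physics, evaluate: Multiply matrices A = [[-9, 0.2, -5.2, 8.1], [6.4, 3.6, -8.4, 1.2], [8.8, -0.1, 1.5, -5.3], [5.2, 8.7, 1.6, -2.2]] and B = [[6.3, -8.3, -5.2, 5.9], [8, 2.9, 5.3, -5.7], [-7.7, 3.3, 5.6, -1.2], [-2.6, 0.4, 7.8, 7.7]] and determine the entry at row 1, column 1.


(AB)_{ij} = sum_k A_{ik} B_{kj}.
For i=1, j=1:
A_{11} * B_{11} = -9 * 6.3 = -56.7
A_{12} * B_{21} = 0.2 * 8 = 1.6
A_{13} * B_{31} = -5.2 * -7.7 = 40.04
A_{14} * B_{41} = 8.1 * -2.6 = -21.06
Sum = -56.7 + 1.6 + 40.04 + -21.06 = -36.12

-36.12


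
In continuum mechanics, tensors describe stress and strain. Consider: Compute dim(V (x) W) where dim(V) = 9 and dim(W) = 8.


The dimension of a tensor product is the product of dimensions.
dim(V) = 9, dim(W) = 8
dim(V (x) W) = 9 * 8 = 72

72


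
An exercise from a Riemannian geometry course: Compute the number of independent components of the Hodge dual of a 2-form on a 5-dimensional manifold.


The Hodge dual of a p-form on an n-dimensional manifold is an (n-p)-form.
n = 5, p = 2, so dual degree = 5 - 2 = 3
The number of components is C(n, n-p) = C(5, 3) = 10

10


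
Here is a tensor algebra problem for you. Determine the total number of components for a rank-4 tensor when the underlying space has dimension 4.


The number of components of a rank-r tensor in d dimensions is d^r.
Here d = 4 and r = 4.
4^4 = 256

256


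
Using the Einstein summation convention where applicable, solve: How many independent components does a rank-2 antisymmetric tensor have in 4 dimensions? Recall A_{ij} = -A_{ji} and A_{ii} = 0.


An antisymmetric rank-2 tensor satisfies A_{ij} = -A_{ji}, so diagonal entries are zero.
The independent components are the upper-triangular entries: C(n, 2) = n(n-1)/2.
n = 4
C(4, 2) = 4 * 3 / 2 = 12 / 2 = 6

6


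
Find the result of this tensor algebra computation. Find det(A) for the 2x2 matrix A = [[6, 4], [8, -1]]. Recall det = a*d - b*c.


For a 2x2 matrix [[a, b], [c, d]], det = a*d - b*c.
a = 6, b = 4, c = 8, d = -1
a*d = 6 * -1 = -6
b*c = 4 * 8 = 32
det = -6 - 32 = -38

-38


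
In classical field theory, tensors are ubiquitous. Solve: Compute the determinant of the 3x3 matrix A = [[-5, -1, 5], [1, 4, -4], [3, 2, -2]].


Expanding along the first row, det(A) = a11*M_11 - a12*M_12 + a13*M_13, where M_1j is the (1,j) minor.
Minor M_11 = 4*-2 - -4*2 = 0
Minor M_12 = 1*-2 - -4*3 = 10
Minor M_13 = 1*2 - 4*3 = -10
det = -5*(0) - -1*(10) + 5*(-10)
    = 0 - -10 + -50
    = -40

-40


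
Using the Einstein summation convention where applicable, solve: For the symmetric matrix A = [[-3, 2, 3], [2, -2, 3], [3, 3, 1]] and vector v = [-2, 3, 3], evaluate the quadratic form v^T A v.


First compute Av:
(Av)_1 = -3*-2 + 2*3 + 3*3 = 21
(Av)_2 = 2*-2 + -2*3 + 3*3 = -1
(Av)_3 = 3*-2 + 3*3 + 1*3 = 6
Av = [21, -1, 6]
Then v^T (Av) = -2*21 + 3*-1 + 3*6
= -42 + -3 + 18 = -27

-27


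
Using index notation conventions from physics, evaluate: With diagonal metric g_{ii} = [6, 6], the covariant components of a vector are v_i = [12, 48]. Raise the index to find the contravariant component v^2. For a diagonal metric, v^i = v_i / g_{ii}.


To raise an index with a diagonal metric: v^i = v_i / g_{ii}.
For index 2: v_2 = 48, g_{22} = 6
v^2 = 48 / 6 = 8

8


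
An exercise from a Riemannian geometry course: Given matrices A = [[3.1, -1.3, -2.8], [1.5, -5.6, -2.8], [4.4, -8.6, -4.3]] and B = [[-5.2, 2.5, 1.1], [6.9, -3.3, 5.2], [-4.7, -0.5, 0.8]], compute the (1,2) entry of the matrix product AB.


(AB)_{ij} = sum_k A_{ik} B_{kj}.
For i=1, j=2:
A_{11} * B_{12} = 3.1 * 2.5 = 7.75
A_{12} * B_{22} = -1.3 * -3.3 = 4.29
A_{13} * B_{32} = -2.8 * -0.5 = 1.4
Sum = 7.75 + 4.29 + 1.4 = 13.44

13.44


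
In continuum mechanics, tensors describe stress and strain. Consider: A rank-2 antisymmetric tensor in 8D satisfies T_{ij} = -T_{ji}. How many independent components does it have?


An antisymmetric rank-2 tensor satisfies A_{ij} = -A_{ji}, so diagonal entries are zero.
The independent components are the upper-triangular entries: C(n, 2) = n(n-1)/2.
n = 8
C(8, 2) = 8 * 7 / 2 = 56 / 2 = 28

28


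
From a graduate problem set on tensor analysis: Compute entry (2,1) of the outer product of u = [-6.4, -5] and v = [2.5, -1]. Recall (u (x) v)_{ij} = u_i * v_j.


The outer product entry T_{ij} = u_i * v_j.
We need i=2, j=1.
u_2 = -5, v_1 = 2.5
T_{2,1} = -5 * 2.5 = -12.5

-12.5


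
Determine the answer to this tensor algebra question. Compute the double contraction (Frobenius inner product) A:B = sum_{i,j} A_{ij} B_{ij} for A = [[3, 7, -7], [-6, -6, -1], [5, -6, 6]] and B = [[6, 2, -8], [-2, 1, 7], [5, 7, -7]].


A:B = sum over all i,j of A_{ij} * B_{ij}.
Row 1: 3*6=18, 7*2=14, -7*-8=56 => row sum = 88
Row 2: -6*-2=12, -6*1=-6, -1*7=-7 => row sum = -1
Row 3: 5*5=25, -6*7=-42, 6*-7=-42 => row sum = -59
Total = 88 + -1 + -59 = 28

28


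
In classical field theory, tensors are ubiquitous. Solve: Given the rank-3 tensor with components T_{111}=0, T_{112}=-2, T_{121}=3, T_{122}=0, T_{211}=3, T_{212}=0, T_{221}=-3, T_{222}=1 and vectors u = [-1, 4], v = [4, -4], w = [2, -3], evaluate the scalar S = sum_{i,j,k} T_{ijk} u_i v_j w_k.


S = sum over i,j,k of T_{ijk} u_i v_j w_k. Expanding all 8 terms:
T_{111}*u_1*v_1*w_1 = 0*-1*4*2 = 0  (running total: 0)
T_{112}*u_1*v_1*w_2 = -2*-1*4*-3 = -24  (running total: -24)
T_{121}*u_1*v_2*w_1 = 3*-1*-4*2 = 24  (running total: 0)
T_{122}*u_1*v_2*w_2 = 0*-1*-4*-3 = 0  (running total: 0)
T_{211}*u_2*v_1*w_1 = 3*4*4*2 = 96  (running total: 96)
T_{212}*u_2*v_1*w_2 = 0*4*4*-3 = 0  (running total: 96)
T_{221}*u_2*v_2*w_1 = -3*4*-4*2 = 96  (running total: 192)
T_{222}*u_2*v_2*w_2 = 1*4*-4*-3 = 48  (running total: 240)
S = 240

240


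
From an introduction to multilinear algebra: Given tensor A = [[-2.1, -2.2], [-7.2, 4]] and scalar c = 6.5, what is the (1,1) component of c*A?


Scalar multiplication: (cA)_{ij} = c * A_{ij}.
c = 6.5
A_{11} = -2.1
(cA)_{11} = 6.5 * -2.1 = -13.65

-13.65


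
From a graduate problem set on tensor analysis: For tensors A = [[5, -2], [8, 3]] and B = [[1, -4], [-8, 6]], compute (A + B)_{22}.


Tensor addition is component-wise: (A + B)_{ij} = A_{ij} + B_{ij}.
A_{22} = 3
B_{22} = 6
(A + B)_{22} = 3 + 6 = 9

9


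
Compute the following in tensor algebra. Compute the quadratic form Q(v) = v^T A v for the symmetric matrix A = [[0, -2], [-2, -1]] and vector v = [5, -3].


First compute Av:
(Av)_1 = 0*5 + -2*-3 = 6
(Av)_2 = -2*5 + -1*-3 = -7
Av = [6, -7]
Then v^T (Av) = 5*6 + -3*-7
= 30 + 21 = 51

51


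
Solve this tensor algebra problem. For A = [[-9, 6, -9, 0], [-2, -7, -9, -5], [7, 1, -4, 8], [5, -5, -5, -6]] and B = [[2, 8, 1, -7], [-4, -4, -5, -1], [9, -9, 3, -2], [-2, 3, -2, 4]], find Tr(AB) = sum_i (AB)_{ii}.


Tr(AB) = sum_i (AB)_{ii} where (AB)_{ii} = sum_k A_{ik} B_{ki}.
(AB)_{11} = -9*2 + 6*-4 + -9*9 + 0*-2 = -123
(AB)_{22} = -2*8 + -7*-4 + -9*-9 + -5*3 = 78
(AB)_{33} = 7*1 + 1*-5 + -4*3 + 8*-2 = -26
(AB)_{44} = 5*-7 + -5*-1 + -5*-2 + -6*4 = -44
Tr(AB) = -123 + 78 + -26 + -44 = -115

-115


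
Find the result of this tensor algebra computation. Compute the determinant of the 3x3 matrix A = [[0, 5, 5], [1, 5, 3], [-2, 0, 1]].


Expanding along the first row, det(A) = a11*M_11 - a12*M_12 + a13*M_13, where M_1j is the (1,j) minor.
Minor M_11 = 5*1 - 3*0 = 5
Minor M_12 = 1*1 - 3*-2 = 7
Minor M_13 = 1*0 - 5*-2 = 10
det = 0*(5) - 5*(7) + 5*(10)
    = 0 - 35 + 50
    = 15

15


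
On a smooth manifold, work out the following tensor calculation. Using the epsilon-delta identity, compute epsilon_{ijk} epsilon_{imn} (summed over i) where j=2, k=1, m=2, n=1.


Using the identity: epsilon_{ijk} epsilon_{imn} = delta_{jm} delta_{kn} - delta_{jn} delta_{km}.
delta_{22} = 1
delta_{11} = 1
delta_{21} = 0
delta_{12} = 0
Result = 1 * 1 - 0 * 0 = 1 - 0 = 1

1


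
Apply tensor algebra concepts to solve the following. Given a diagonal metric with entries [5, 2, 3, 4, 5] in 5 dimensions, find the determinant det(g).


For a diagonal metric, the determinant is the product of diagonal entries.
Diagonal entries: 5, 2, 3, 4, 5
det(g) = 5 * 2 * 3 * 4 * 5 = 600

600


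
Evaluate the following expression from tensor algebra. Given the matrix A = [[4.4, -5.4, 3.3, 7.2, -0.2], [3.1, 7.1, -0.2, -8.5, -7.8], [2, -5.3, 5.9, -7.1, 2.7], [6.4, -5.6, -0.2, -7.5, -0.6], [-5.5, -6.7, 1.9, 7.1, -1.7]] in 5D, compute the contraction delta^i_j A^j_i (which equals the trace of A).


The contraction (trace) of a rank-2 tensor is the sum of its diagonal elements.
Diagonal entries: A[1,1] = 4.4, A[2,2] = 7.1, A[3,3] = 5.9, A[4,4] = -7.5, A[5,5] = -1.7
Tr(A) = 4.4 + 7.1 + 5.9 + -7.5 + -1.7 = 8.2

8.2


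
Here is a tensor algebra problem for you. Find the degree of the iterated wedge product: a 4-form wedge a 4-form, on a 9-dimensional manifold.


The degree of a wedge product is the sum of the degrees of the individual forms.
Degrees: 4, 4
Total degree = 4 + 4 = 8

8


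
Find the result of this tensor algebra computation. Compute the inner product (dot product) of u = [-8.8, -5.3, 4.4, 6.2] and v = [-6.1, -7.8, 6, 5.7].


The inner product u . v = sum of u_i * v_i.
Term-by-term: -8.8 * -6.1, -5.3 * -7.8, 4.4 * 6, 6.2 * 5.7
Products: 53.68, 41.34, 26.4, 35.34
Sum = 53.68 + 41.34 + 26.4 + 35.34 = 156.76

156.76


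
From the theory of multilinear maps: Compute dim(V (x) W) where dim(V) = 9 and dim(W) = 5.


The dimension of a tensor product is the product of dimensions.
dim(V) = 9, dim(W) = 5
dim(V (x) W) = 9 * 5 = 45

45


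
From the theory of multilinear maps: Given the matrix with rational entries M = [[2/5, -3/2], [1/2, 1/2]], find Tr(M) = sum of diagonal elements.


The trace is the sum of diagonal entries.
Diagonal: M[1,1] = 2/5, M[2,2] = 1/2
Tr(M) = 2/5 + 1/2
Computing step by step:
After adding M[1,1]: 2/5
After adding M[2,2]: 9/10
Tr(M) = 9/10

9/10


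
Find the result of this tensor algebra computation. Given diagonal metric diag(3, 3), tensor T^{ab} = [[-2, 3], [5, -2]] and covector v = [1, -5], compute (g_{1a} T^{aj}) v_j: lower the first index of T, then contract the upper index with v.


Step 1: lower the first index. For a diagonal metric, g_{ia} T^{aj} = g_{ii} T^{ij} (no sum on i).
g_{11} = 3
S_1{}^1 = 3 * T^{11} = 3 * -2 = -6
S_1{}^2 = 3 * T^{12} = 3 * 3 = 9
Step 2: contract S_1{}^j with v_j.
S_1{}^1 * v_1 = -6 * 1 = -6
S_1{}^2 * v_2 = 9 * -5 = -45
Result = -6 + -45 = -51

-51


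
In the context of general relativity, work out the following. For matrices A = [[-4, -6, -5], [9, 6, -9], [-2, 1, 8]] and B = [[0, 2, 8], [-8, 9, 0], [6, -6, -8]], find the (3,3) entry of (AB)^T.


(AB)^T_{ij} = (AB)_{ji} = sum_k A_{jk} B_{ki}.
For i=3, j=3 we need (AB)_{33}:
A_{31} * B_{13} = -2 * 8 = -16
A_{32} * B_{23} = 1 * 0 = 0
A_{33} * B_{33} = 8 * -8 = -64
Sum = -16 + 0 + -64 = -80

-80


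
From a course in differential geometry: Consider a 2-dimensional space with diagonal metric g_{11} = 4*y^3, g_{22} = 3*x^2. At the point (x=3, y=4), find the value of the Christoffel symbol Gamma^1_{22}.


For a diagonal metric, Gamma^k_{ij} = (1/2) g^{kk} (dg_{ik}/dx_j + dg_{jk}/dx_i - dg_{ij}/dx_k).
The metric is diagonal, so g_{ab} = 0 for a != b.
At the given point: g_{11} = 256, g_{22} = 27
g^{11} = 1/256
dg_{21}/dx_2 = 0 (off-diagonal)
dg_{21}/dx_2 = 0 (off-diagonal)
dg_{22}/dx_1 = dg_{22}/dx_1 = 18
Numerator = 0 + 0 - 18 = -18
Gamma^1_{22} = -18 / (2 * 256) = -9/256

-9/256


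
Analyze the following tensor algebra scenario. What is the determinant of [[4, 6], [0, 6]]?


For a 2x2 matrix [[a, b], [c, d]], det = a*d - b*c.
a = 4, b = 6, c = 0, d = 6
a*d = 4 * 6 = 24
b*c = 6 * 0 = 0
det = 24 - 0 = 24

24


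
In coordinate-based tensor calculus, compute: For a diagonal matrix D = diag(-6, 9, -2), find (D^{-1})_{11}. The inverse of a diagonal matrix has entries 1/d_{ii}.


For a diagonal matrix, the inverse has entries (D^{-1})_{ii} = 1/d_{ii}.
The diagonal entries are: d_{11} = -6, d_{22} = 9, d_{33} = -2
We need (D^{-1})_{11} = 1/d_{11} = 1/-6 = -1/6

-1/6


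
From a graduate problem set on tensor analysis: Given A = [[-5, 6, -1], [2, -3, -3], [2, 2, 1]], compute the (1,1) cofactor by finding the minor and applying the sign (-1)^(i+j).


To find cofactor C_{11}, delete row 1 and column 1.
The resulting 2x2 submatrix is: [[-3, -3], [2, 1]]
Minor M_{11} = -3*1 - -3*2
  = -3 - -6 = 3
Sign = (-1)^(1+1) = (-1)^2 = 1
Cofactor C_{11} = 1 * 3 = 3

3


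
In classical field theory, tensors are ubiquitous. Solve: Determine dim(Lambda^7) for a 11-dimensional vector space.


The dimension of the space of p-forms on an n-dimensional space is C(n, p).
n = 11, p = 7
C(11, 7) = 11! / (7! * 4!) = 330

330


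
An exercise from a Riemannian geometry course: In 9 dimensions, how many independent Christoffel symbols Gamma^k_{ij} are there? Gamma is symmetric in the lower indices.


Christoffel symbols Gamma^k_{ij} are symmetric in i,j, so there are d * d(d+1)/2 independent symbols.
d = 9
d(d+1)/2 = 9 * 10 / 2 = 45
Total = 9 * 45 = 405

405


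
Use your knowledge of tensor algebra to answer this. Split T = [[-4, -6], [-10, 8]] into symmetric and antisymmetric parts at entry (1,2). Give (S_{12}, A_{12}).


T_{12} = -6
T_{21} = -10
S_{12} = (-6 + -10)/2 = -16/2 = -8
A_{12} = (-6 - -10)/2 = 4/2 = 2
Check: S + A = -8 + 2 = -6 = T_{12}.

(-8, 2)


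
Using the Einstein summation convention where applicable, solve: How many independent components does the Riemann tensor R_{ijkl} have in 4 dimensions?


The Riemann tensor in d dimensions has d^2(d^2 - 1)/12 independent components.
d = 4, so d^2 = 16
d^2 - 1 = 15
d^2(d^2 - 1) = 16 * 15 = 240
Divide by 12: 240 / 12 = 20

20


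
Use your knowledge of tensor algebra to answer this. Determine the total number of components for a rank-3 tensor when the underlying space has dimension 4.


The number of components of a rank-r tensor in d dimensions is d^r.
Here d = 4 and r = 3.
4^3 = 64

64


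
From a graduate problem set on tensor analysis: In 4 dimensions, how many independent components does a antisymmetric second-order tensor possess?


A antisymmetric rank-2 tensor in d dimensions has d(d-1)/2 independent components.
d = 4
d(d-1)/2 = 4 * 3 / 2 = 12 / 2 = 6

6


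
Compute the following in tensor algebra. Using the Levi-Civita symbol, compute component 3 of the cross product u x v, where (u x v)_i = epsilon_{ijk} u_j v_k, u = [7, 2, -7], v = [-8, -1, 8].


(u x v)_3 = sum_{j,k} epsilon_{3jk} u_j v_k. Only permutations of (1,2,3) contribute; the two non-zero terms are:
eps_{312} u_1 v_2 = 1 * 7 * -1 = -7
eps_{321} u_2 v_1 = -1 * 2 * -8 = 16
(u x v)_3 = 9

9


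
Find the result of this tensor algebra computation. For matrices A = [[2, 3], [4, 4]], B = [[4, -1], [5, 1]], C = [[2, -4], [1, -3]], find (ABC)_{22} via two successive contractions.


(ABC)_{22} = sum_m (AB)_{2m} C_{m2}. First compute row 2 of AB.
(AB)_{21} = 4*4 + 4*5 = 36
(AB)_{22} = 4*-1 + 4*1 = 0
Now contract with column 2 of C:
(AB)_{21} * C_{12} = 36 * -4 = -144
(AB)_{22} * C_{22} = 0 * -3 = 0
(ABC)_{22} = -144 + 0 = -144

-144


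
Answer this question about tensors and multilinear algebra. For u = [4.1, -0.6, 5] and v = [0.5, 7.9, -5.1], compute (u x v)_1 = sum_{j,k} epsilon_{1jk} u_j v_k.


(u x v)_1 = sum_{j,k} epsilon_{1jk} u_j v_k. Only permutations of (1,2,3) contribute; the two non-zero terms are:
eps_{123} u_2 v_3 = 1 * -0.6 * -5.1 = 3.06
eps_{132} u_3 v_2 = -1 * 5 * 7.9 = -39.5
(u x v)_1 = -36.44

-36.44


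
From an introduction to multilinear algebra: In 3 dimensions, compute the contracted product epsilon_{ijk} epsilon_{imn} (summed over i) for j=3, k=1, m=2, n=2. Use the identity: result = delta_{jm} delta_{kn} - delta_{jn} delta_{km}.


Using the identity: epsilon_{ijk} epsilon_{imn} = delta_{jm} delta_{kn} - delta_{jn} delta_{km}.
delta_{32} = 0
delta_{12} = 0
delta_{32} = 0
delta_{12} = 0
Result = 0 * 0 - 0 * 0 = 0 - 0 = 0

0


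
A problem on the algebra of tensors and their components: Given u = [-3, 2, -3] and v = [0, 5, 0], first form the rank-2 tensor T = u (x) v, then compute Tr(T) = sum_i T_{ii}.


The outer product gives T_{ij} = u_i v_j.
The trace (contraction) is Tr(T) = sum_i T_{ii} = sum_i u_i v_i.
Diagonal entries:
T_{11} = u_1 * v_1 = -3 * 0 = 0
T_{22} = u_2 * v_2 = 2 * 5 = 10
T_{33} = u_3 * v_3 = -3 * 0 = 0
Tr(T) = 0 + 10 + 0 = 10

10


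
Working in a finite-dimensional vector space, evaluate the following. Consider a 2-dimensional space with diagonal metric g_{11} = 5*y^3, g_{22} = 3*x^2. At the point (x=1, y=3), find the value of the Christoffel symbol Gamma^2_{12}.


For a diagonal metric, Gamma^k_{ij} = (1/2) g^{kk} (dg_{ik}/dx_j + dg_{jk}/dx_i - dg_{ij}/dx_k).
The metric is diagonal, so g_{ab} = 0 for a != b.
At the given point: g_{11} = 135, g_{22} = 3
g^{22} = 1/3
dg_{12}/dx_2 = 0 (off-diagonal)
dg_{22}/dx_1 = dg_{22}/dx_1 = 6
dg_{12}/dx_2 = 0 (off-diagonal)
Numerator = 0 + 6 - 0 = 6
Gamma^2_{12} = 6 / (2 * 3) = 1

1


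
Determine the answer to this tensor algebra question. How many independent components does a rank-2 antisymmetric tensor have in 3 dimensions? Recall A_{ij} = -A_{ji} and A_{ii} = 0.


An antisymmetric rank-2 tensor satisfies A_{ij} = -A_{ji}, so diagonal entries are zero.
The independent components are the upper-triangular entries: C(n, 2) = n(n-1)/2.
n = 3
C(3, 2) = 3 * 2 / 2 = 6 / 2 = 3

3


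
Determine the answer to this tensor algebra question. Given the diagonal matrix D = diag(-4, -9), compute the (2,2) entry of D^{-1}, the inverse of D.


For a diagonal matrix, the inverse has entries (D^{-1})_{ii} = 1/d_{ii}.
The diagonal entries are: d_{11} = -4, d_{22} = -9
We need (D^{-1})_{22} = 1/d_{22} = 1/-9 = -1/9

-1/9


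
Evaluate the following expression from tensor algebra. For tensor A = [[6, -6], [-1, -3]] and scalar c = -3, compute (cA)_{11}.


Scalar multiplication: (cA)_{ij} = c * A_{ij}.
c = -3
A_{11} = 6
(cA)_{11} = -3 * 6 = -18

-18


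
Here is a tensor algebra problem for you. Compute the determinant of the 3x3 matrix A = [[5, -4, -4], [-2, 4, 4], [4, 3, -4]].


Expanding along the first row, det(A) = a11*M_11 - a12*M_12 + a13*M_13, where M_1j is the (1,j) minor.
Minor M_11 = 4*-4 - 4*3 = -28
Minor M_12 = -2*-4 - 4*4 = -8
Minor M_13 = -2*3 - 4*4 = -22
det = 5*(-28) - -4*(-8) + -4*(-22)
    = -140 - 32 + 88
    = -84

-84


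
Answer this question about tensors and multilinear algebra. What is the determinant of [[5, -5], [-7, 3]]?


For a 2x2 matrix [[a, b], [c, d]], det = a*d - b*c.
a = 5, b = -5, c = -7, d = 3
a*d = 5 * 3 = 15
b*c = -5 * -7 = 35
det = 15 - 35 = -20

-20


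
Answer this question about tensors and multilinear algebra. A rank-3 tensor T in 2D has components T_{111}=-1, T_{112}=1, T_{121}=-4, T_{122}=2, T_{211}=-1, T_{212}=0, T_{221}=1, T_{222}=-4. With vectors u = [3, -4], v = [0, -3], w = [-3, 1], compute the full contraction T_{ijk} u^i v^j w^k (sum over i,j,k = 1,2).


S = sum over i,j,k of T_{ijk} u_i v_j w_k. Expanding all 8 terms:
T_{111}*u_1*v_1*w_1 = -1*3*0*-3 = 0  (running total: 0)
T_{112}*u_1*v_1*w_2 = 1*3*0*1 = 0  (running total: 0)
T_{121}*u_1*v_2*w_1 = -4*3*-3*-3 = -108  (running total: -108)
T_{122}*u_1*v_2*w_2 = 2*3*-3*1 = -18  (running total: -126)
T_{211}*u_2*v_1*w_1 = -1*-4*0*-3 = 0  (running total: -126)
T_{212}*u_2*v_1*w_2 = 0*-4*0*1 = 0  (running total: -126)
T_{221}*u_2*v_2*w_1 = 1*-4*-3*-3 = -36  (running total: -162)
T_{222}*u_2*v_2*w_2 = -4*-4*-3*1 = -48  (running total: -210)
S = -210

-210


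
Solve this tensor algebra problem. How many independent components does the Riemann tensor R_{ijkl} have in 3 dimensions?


The Riemann tensor in d dimensions has d^2(d^2 - 1)/12 independent components.
d = 3, so d^2 = 9
d^2 - 1 = 8
d^2(d^2 - 1) = 9 * 8 = 72
Divide by 12: 72 / 12 = 6

6


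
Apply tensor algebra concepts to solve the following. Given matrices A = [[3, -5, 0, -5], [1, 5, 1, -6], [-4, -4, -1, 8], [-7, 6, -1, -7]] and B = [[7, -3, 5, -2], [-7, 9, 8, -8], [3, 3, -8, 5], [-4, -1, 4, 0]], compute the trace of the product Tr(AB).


Tr(AB) = sum_i (AB)_{ii} where (AB)_{ii} = sum_k A_{ik} B_{ki}.
(AB)_{11} = 3*7 + -5*-7 + 0*3 + -5*-4 = 76
(AB)_{22} = 1*-3 + 5*9 + 1*3 + -6*-1 = 51
(AB)_{33} = -4*5 + -4*8 + -1*-8 + 8*4 = -12
(AB)_{44} = -7*-2 + 6*-8 + -1*5 + -7*0 = -39
Tr(AB) = 76 + 51 + -12 + -39 = 76

76


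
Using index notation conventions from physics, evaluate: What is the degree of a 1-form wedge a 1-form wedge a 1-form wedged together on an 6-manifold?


The degree of a wedge product is the sum of the degrees of the individual forms.
Degrees: 1, 1, 1
Total degree = 1 + 1 + 1 = 3

3


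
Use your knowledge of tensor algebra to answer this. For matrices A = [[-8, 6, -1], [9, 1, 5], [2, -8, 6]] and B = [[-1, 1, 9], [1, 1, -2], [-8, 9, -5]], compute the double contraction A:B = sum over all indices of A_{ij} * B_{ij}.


A:B = sum over all i,j of A_{ij} * B_{ij}.
Row 1: -8*-1=8, 6*1=6, -1*9=-9 => row sum = 5
Row 2: 9*1=9, 1*1=1, 5*-2=-10 => row sum = 0
Row 3: 2*-8=-16, -8*9=-72, 6*-5=-30 => row sum = -118
Total = 5 + 0 + -118 = -113

-113


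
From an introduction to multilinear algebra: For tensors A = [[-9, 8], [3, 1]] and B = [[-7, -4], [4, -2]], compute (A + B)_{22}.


Tensor addition is component-wise: (A + B)_{ij} = A_{ij} + B_{ij}.
A_{22} = 1
B_{22} = -2
(A + B)_{22} = 1 + -2 = -1

-1


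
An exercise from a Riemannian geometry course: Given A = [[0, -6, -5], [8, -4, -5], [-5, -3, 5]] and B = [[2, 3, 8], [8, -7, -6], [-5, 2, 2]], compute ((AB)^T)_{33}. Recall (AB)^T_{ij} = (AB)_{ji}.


(AB)^T_{ij} = (AB)_{ji} = sum_k A_{jk} B_{ki}.
For i=3, j=3 we need (AB)_{33}:
A_{31} * B_{13} = -5 * 8 = -40
A_{32} * B_{23} = -3 * -6 = 18
A_{33} * B_{33} = 5 * 2 = 10
Sum = -40 + 18 + 10 = -12

-12


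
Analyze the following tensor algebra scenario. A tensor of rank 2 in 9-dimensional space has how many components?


The number of components of a rank-r tensor in d dimensions is d^r.
Here d = 9 and r = 2.
9^2 = 81

81


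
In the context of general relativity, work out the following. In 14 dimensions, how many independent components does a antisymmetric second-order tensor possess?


A antisymmetric rank-2 tensor in d dimensions has d(d-1)/2 independent components.
d = 14
d(d-1)/2 = 14 * 13 / 2 = 182 / 2 = 91

91


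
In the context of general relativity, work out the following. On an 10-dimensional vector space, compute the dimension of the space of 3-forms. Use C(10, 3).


The dimension of the space of p-forms on an n-dimensional space is C(n, p).
n = 10, p = 3
C(10, 3) = 10! / (3! * 7!) = 120

120


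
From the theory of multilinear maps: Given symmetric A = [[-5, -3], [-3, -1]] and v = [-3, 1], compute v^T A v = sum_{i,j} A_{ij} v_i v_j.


First compute Av:
(Av)_1 = -5*-3 + -3*1 = 12
(Av)_2 = -3*-3 + -1*1 = 8
Av = [12, 8]
Then v^T (Av) = -3*12 + 1*8
= -36 + 8 = -28

-28


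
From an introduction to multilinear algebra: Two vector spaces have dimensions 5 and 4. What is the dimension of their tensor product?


The dimension of a tensor product is the product of dimensions.
dim(V) = 5, dim(W) = 4
dim(V (x) W) = 5 * 4 = 20

20


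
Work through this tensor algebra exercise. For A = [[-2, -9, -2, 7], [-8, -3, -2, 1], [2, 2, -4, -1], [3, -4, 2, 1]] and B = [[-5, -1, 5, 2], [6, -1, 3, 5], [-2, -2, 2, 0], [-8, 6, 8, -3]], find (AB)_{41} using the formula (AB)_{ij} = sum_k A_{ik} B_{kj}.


(AB)_{ij} = sum_k A_{ik} B_{kj}.
For i=4, j=1:
A_{41} * B_{11} = 3 * -5 = -15
A_{42} * B_{21} = -4 * 6 = -24
A_{43} * B_{31} = 2 * -2 = -4
A_{44} * B_{41} = 1 * -8 = -8
Sum = -15 + -24 + -4 + -8 = -51

-51


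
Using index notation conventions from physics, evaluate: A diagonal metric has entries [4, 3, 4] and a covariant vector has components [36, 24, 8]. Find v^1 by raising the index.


To raise an index with a diagonal metric: v^i = v_i / g_{ii}.
For index 1: v_1 = 36, g_{11} = 4
v^1 = 36 / 4 = 9

9


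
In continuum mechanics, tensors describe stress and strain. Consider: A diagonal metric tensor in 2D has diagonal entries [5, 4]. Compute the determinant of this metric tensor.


For a diagonal metric, the determinant is the product of diagonal entries.
Diagonal entries: 5, 4
det(g) = 5 * 4 = 20

20


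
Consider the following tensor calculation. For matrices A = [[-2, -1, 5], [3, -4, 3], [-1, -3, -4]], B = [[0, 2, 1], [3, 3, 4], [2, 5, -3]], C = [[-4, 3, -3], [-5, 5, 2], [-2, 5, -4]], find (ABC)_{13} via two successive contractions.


(ABC)_{13} = sum_m (AB)_{1m} C_{m3}. First compute row 1 of AB.
(AB)_{11} = -2*0 + -1*3 + 5*2 = 7
(AB)_{12} = -2*2 + -1*3 + 5*5 = 18
(AB)_{13} = -2*1 + -1*4 + 5*-3 = -21
Now contract with column 3 of C:
(AB)_{11} * C_{13} = 7 * -3 = -21
(AB)_{12} * C_{23} = 18 * 2 = 36
(AB)_{13} * C_{33} = -21 * -4 = 84
(ABC)_{13} = -21 + 36 + 84 = 99

99


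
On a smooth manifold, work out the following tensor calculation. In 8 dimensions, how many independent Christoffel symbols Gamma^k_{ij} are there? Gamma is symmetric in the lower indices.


Christoffel symbols Gamma^k_{ij} are symmetric in i,j, so there are d * d(d+1)/2 independent symbols.
d = 8
d(d+1)/2 = 8 * 9 / 2 = 36
Total = 8 * 36 = 288

288


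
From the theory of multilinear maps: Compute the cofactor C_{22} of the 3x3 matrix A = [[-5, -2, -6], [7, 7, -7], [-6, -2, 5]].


To find cofactor C_{22}, delete row 2 and column 2.
The resulting 2x2 submatrix is: [[-5, -6], [-6, 5]]
Minor M_{22} = -5*5 - -6*-6
  = -25 - 36 = -61
Sign = (-1)^(2+2) = (-1)^4 = 1
Cofactor C_{22} = 1 * -61 = -61

-61


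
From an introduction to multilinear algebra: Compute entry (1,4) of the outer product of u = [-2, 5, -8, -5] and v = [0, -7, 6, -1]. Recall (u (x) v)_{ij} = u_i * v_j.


The outer product entry T_{ij} = u_i * v_j.
We need i=1, j=4.
u_1 = -2, v_4 = -1
T_{1,4} = -2 * -1 = 2

2


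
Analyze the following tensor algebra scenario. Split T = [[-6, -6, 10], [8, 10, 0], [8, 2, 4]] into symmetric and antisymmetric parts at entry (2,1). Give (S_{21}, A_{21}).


T_{21} = 8
T_{12} = -6
S_{21} = (8 + -6)/2 = 2/2 = 1
A_{21} = (8 - -6)/2 = 14/2 = 7
Check: S + A = 1 + 7 = 8 = T_{21}.

(1, 7)


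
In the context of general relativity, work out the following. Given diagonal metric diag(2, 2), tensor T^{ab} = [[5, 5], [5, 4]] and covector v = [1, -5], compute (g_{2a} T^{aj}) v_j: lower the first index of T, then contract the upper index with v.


Step 1: lower the first index. For a diagonal metric, g_{ia} T^{aj} = g_{ii} T^{ij} (no sum on i).
g_{22} = 2
S_2{}^1 = 2 * T^{21} = 2 * 5 = 10
S_2{}^2 = 2 * T^{22} = 2 * 4 = 8
Step 2: contract S_2{}^j with v_j.
S_2{}^1 * v_1 = 10 * 1 = 10
S_2{}^2 * v_2 = 8 * -5 = -40
Result = 10 + -40 = -30

-30


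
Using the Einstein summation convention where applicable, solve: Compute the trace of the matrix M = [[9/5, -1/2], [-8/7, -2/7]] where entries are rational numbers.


The trace is the sum of diagonal entries.
Diagonal: M[1,1] = 9/5, M[2,2] = -2/7
Tr(M) = 9/5 + -2/7
Computing step by step:
After adding M[1,1]: 9/5
After adding M[2,2]: 53/35
Tr(M) = 53/35

53/35


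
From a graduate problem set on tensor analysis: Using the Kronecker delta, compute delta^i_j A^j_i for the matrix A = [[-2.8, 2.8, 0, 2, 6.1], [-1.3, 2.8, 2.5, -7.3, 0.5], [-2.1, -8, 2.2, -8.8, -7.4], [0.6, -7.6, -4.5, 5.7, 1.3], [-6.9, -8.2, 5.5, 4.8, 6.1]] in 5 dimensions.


The contraction (trace) of a rank-2 tensor is the sum of its diagonal elements.
Diagonal entries: A[1,1] = -2.8, A[2,2] = 2.8, A[3,3] = 2.2, A[4,4] = 5.7, A[5,5] = 6.1
Tr(A) = -2.8 + 2.8 + 2.2 + 5.7 + 6.1 = 14

14


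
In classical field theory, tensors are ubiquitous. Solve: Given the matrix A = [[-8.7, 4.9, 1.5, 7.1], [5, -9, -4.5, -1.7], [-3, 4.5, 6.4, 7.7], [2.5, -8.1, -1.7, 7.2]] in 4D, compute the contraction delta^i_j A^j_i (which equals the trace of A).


The contraction (trace) of a rank-2 tensor is the sum of its diagonal elements.
Diagonal entries: A[1,1] = -8.7, A[2,2] = -9, A[3,3] = 6.4, A[4,4] = 7.2
Tr(A) = -8.7 + -9 + 6.4 + 7.2 = -4.1

-4.1


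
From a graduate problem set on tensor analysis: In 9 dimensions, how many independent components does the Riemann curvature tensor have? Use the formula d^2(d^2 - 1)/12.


The Riemann tensor in d dimensions has d^2(d^2 - 1)/12 independent components.
d = 9, so d^2 = 81
d^2 - 1 = 80
d^2(d^2 - 1) = 81 * 80 = 6480
Divide by 12: 6480 / 12 = 540

540


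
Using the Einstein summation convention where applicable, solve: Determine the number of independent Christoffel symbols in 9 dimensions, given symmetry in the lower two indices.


Christoffel symbols Gamma^k_{ij} are symmetric in i,j, so there are d * d(d+1)/2 independent symbols.
d = 9
d(d+1)/2 = 9 * 10 / 2 = 45
Total = 9 * 45 = 405

405


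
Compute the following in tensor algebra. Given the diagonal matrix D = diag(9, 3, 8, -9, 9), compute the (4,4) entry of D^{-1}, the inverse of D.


For a diagonal matrix, the inverse has entries (D^{-1})_{ii} = 1/d_{ii}.
The diagonal entries are: d_{11} = 9, d_{22} = 3, d_{33} = 8, d_{44} = -9, d_{55} = 9
We need (D^{-1})_{44} = 1/d_{44} = 1/-9 = -1/9

-1/9


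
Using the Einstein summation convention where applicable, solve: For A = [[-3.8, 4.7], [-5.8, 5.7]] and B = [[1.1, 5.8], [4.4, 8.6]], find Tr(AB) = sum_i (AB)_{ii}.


Tr(AB) = sum_i (AB)_{ii} where (AB)_{ii} = sum_k A_{ik} B_{ki}.
(AB)_{11} = -3.8*1.1 + 4.7*4.4 = 16.5
(AB)_{22} = -5.8*5.8 + 5.7*8.6 = 15.38
Tr(AB) = 16.5 + 15.38 = 31.88

31.88


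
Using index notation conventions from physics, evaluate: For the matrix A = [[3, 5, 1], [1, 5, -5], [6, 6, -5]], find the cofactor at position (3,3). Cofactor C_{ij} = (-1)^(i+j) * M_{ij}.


To find cofactor C_{33}, delete row 3 and column 3.
The resulting 2x2 submatrix is: [[3, 5], [1, 5]]
Minor M_{33} = 3*5 - 5*1
  = 15 - 5 = 10
Sign = (-1)^(3+3) = (-1)^6 = 1
Cofactor C_{33} = 1 * 10 = 10

10


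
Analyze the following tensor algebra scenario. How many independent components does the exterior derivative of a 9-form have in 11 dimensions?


The exterior derivative of a p-form is a (p+1)-form.
Its number of independent components is C(n, p+1).
n = 11, p+1 = 10
C(11, 10) = 11

11


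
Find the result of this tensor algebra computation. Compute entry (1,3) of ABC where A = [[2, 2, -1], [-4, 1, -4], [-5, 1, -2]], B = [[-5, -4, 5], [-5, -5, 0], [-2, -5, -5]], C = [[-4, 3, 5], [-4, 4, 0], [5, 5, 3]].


(ABC)_{13} = sum_m (AB)_{1m} C_{m3}. First compute row 1 of AB.
(AB)_{11} = 2*-5 + 2*-5 + -1*-2 = -18
(AB)_{12} = 2*-4 + 2*-5 + -1*-5 = -13
(AB)_{13} = 2*5 + 2*0 + -1*-5 = 15
Now contract with column 3 of C:
(AB)_{11} * C_{13} = -18 * 5 = -90
(AB)_{12} * C_{23} = -13 * 0 = 0
(AB)_{13} * C_{33} = 15 * 3 = 45
(ABC)_{13} = -90 + 0 + 45 = -45

-45


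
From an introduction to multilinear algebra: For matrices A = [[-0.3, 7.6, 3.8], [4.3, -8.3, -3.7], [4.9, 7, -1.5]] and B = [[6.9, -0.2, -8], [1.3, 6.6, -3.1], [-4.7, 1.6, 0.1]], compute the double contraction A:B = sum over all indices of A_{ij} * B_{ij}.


A:B = sum over all i,j of A_{ij} * B_{ij}.
Row 1: -0.3*6.9=-2.07, 7.6*-0.2=-1.52, 3.8*-8=-30.4 => row sum = -33.99
Row 2: 4.3*1.3=5.59, -8.3*6.6=-54.78, -3.7*-3.1=11.47 => row sum = -37.72
Row 3: 4.9*-4.7=-23.03, 7*1.6=11.2, -1.5*0.1=-0.15 => row sum = -11.98
Total = -33.99 + -37.72 + -11.98 = -83.69

-83.69


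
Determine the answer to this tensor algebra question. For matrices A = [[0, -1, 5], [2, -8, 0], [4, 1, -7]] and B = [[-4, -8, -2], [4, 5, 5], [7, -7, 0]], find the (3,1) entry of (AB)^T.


(AB)^T_{ij} = (AB)_{ji} = sum_k A_{jk} B_{ki}.
For i=3, j=1 we need (AB)_{13}:
A_{11} * B_{13} = 0 * -2 = 0
A_{12} * B_{23} = -1 * 5 = -5
A_{13} * B_{33} = 5 * 0 = 0
Sum = 0 + -5 + 0 = -5

-5


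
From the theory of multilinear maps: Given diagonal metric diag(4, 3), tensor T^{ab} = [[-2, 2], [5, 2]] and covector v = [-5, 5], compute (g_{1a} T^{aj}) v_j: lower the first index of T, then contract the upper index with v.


Step 1: lower the first index. For a diagonal metric, g_{ia} T^{aj} = g_{ii} T^{ij} (no sum on i).
g_{11} = 4
S_1{}^1 = 4 * T^{11} = 4 * -2 = -8
S_1{}^2 = 4 * T^{12} = 4 * 2 = 8
Step 2: contract S_1{}^j with v_j.
S_1{}^1 * v_1 = -8 * -5 = 40
S_1{}^2 * v_2 = 8 * 5 = 40
Result = 40 + 40 = 80

80
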